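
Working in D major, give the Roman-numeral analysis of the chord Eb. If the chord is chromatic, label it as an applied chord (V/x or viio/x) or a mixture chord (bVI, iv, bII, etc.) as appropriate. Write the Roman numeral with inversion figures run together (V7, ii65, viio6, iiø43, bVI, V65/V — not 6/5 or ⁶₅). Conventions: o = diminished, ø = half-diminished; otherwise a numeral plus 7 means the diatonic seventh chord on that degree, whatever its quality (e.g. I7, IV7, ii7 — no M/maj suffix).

bII

Stacked in thirds the chord is Eb-G-Bb: a major triad on Eb.
Eb is the lowered second degree of D major (diatonic 2 would be E). This is the Neapolitan chord — a major triad on the lowered second degree.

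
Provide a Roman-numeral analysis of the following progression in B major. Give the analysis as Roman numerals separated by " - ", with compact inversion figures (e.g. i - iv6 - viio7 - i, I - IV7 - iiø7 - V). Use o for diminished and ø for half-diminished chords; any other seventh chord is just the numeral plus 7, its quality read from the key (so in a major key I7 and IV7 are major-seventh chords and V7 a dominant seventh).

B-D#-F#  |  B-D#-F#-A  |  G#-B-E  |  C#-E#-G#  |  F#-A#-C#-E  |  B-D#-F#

B-D#-F#: major triad on B = scale degree 1 → I.
B-D#-F#-A is the secondary dominant of IV (dominant seventh chord on B): V7/IV.
G#-B-E: major triad on E = scale degree 4 → IV6.
C#-E#-G#: chromatic; C# is V of V, so V/V.
F#-A#-C#-E: root F# is the dominant; dominant seventh chord there is V7.
B-D#-F#: root B is the tonic; major triad there is I.

I - V7/IV - IV6 - V/V - V7 - I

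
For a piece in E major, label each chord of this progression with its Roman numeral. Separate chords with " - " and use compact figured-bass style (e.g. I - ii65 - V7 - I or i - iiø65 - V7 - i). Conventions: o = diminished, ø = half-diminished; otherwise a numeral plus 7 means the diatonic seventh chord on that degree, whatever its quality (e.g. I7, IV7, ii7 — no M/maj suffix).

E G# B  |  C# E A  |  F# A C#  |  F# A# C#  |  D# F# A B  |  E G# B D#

I - IV6 - ii - V/V - V65 - I7

E-G#-B has root E, degree 1 in E major, so I.
C#-E-A: root A is the subdominant; major triad there is IV6.
F#-A-C#: root F# is the supertonic; minor triad there is ii.
F#-A#-C#: chromatic; F# is V of V, so V/V.
D#-F#-A-B: root B is the dominant; dominant seventh chord there is V65.
E-G#-B-D#: major seventh chord on E = scale degree 1 → I7.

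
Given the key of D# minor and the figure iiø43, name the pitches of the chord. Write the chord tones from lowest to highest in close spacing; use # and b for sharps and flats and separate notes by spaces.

B D# E# G#

The numeral's case and figure indicate a half-diminished seventh chord. In D# minor its root, the supertonic, is E#.
That chord is spelled E#-G#-B-D#.
The figured bass 43 indicates second inversion, placing the fifth (B) in the bass: B-D#-E#-G#.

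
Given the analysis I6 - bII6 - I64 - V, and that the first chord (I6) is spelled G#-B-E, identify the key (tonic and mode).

E major

I6 is given as G#-B-E — a major triad with root E.
If E is scale degree 1 and the mode makes that degree carry a major triad, the tonic is E and the mode is major.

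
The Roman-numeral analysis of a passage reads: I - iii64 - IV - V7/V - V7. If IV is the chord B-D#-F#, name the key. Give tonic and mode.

F# major

IV is given as B-D#-F# — a major triad with root B.
If B is scale degree 4 and the mode makes that degree carry a major triad, the tonic is F# and the mode is major.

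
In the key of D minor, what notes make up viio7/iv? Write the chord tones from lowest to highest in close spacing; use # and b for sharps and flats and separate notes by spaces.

The slash marks an applied leading-tone chord: viio of iv. In D minor, iv is G, so the leading tone to it is F#, a half step below.
Building a fully diminished seventh chord on F# gives F#-A-C-Eb.

F# A C Eb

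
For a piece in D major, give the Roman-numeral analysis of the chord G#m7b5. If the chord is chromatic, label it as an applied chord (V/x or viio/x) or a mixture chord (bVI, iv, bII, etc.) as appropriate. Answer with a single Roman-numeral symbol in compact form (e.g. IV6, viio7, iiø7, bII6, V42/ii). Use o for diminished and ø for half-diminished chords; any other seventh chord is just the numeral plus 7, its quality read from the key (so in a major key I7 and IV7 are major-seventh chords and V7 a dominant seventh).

viiø7/V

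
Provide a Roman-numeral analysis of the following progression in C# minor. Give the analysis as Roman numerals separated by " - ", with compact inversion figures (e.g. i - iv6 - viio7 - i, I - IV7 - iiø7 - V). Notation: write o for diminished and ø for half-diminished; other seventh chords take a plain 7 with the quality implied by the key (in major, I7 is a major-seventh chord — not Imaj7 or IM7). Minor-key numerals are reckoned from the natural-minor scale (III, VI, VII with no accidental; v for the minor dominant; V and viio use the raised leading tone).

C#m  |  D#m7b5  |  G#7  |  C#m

i - iiø7 - V7 - i

C#m has root C#, degree 1 in C# minor, so i.
D#m7b5 has root D#, degree 2 in C# minor, so iiø7.
G#7 has root G#, degree 5 in C# minor, so V7.
C#m: root C# is the tonic; minor triad there is i.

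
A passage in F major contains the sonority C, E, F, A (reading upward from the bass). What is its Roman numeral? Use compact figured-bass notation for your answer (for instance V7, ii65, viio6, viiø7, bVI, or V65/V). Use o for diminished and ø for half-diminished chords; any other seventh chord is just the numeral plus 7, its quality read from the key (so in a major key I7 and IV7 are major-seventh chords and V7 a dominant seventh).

I43

The pitches F-A-C-E form a major seventh chord rooted on F.
F is scale degree 1 in F major, and a major seventh chord on that degree is written I7.
With C in the bass the chord is in second inversion, so the figured bass is 43.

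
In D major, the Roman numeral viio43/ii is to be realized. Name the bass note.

The applied chord viio43/ii is rooted on D#: D#-F#-A-C.
The figure 43 means second inversion — the fifth is in the bass.

A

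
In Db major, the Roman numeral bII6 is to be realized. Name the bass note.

Gb

bII in Db major has root Ebb; the chord is Ebb-Gb-Bbb.
The figure 6 means first inversion — the third is in the bass.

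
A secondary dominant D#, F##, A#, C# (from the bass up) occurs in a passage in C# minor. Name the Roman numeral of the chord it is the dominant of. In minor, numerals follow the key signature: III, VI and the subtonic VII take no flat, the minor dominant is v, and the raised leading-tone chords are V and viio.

V

The chord is a dominant seventh chord on D#.
A dominant resolves down a perfect fifth: D# → G#. In C# minor, G# is scale degree 5, i.e. V.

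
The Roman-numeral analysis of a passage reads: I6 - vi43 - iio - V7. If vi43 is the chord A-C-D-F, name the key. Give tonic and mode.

F major

The chord Dm7/A is a minor seventh chord rooted on D; its label is vi43.
Counting down 5 scale steps from D places the tonic on F; a minor seventh chord on degree 6 is diatonic only in major.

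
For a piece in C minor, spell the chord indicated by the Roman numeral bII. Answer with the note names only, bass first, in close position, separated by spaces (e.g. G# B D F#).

bII is the Neapolitan chord — a major triad on the lowered second degree. In C minor that root is Db.
So the chord is Db-F-Ab.

Db F Ab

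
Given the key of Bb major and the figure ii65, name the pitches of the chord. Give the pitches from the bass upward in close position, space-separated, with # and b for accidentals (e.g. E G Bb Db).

Eb G Bb C

In Bb major, the supertonic is C, and the diatonic chord built there is a minor seventh chord.
That chord is spelled C-Eb-G-Bb.
With the 65 figure the chord is in first inversion; from the bass Eb upward in close position it reads Eb-G-Bb-C.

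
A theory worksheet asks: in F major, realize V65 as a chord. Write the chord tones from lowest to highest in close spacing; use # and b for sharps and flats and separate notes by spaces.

The numeral's case and figure indicate a dominant seventh chord. In F major its root, the dominant, is C.
That chord is spelled C-E-G-Bb.
The figured bass 65 indicates first inversion, placing the third (E) in the bass: E-G-Bb-C.

E G Bb C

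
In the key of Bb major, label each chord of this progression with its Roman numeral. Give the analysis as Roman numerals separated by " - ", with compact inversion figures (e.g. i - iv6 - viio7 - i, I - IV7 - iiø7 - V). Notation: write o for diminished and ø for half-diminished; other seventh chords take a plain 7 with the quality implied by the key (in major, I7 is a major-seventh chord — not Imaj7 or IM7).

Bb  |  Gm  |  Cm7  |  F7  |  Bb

I - vi - ii7 - V7 - I

Bb: root Bb is the tonic; major triad there is I.
Gm: root G is the submediant; minor triad there is vi.
Cm7: root C is the supertonic; minor seventh chord there is ii7.
F7 has root F, degree 5 in Bb major, so V7.
Bb: root Bb is the tonic; major triad there is I.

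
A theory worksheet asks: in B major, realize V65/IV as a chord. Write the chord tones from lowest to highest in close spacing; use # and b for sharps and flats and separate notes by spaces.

V65/IV is a secondary dominant — the dominant seventh of IV. IV in B major is E, so the applied chord's root is B, a perfect fifth above.
Building a dominant seventh chord on B gives B-D#-F#-A.
The figured bass 65 indicates first inversion, placing the third (D#) in the bass: D#-F#-A-B.

D# F# A B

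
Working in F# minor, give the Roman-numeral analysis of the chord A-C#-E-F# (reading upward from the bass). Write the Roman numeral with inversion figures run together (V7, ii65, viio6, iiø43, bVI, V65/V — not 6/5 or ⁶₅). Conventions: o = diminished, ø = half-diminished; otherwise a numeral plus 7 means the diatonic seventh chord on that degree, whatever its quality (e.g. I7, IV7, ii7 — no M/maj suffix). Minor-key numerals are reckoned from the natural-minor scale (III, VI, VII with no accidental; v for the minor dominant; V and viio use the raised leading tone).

Stacked in thirds the chord is F#-A-C#-E: a minor seventh chord on F#.
F# is scale degree 1 in F# minor, and a minor seventh chord on that degree is written i7.
With A in the bass the chord is in first inversion, so the figured bass is 65.

i65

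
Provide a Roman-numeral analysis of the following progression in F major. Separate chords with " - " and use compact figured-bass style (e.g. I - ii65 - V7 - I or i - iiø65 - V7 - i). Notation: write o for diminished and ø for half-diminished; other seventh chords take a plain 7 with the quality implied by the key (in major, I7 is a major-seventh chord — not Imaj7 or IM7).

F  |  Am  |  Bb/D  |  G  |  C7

F has root F, degree 1 in F major, so I.
Am: minor triad on A = scale degree 3 → iii.
Bb/D: root Bb is the subdominant; major triad there is IV6.
G: chromatic; G is V of V, so V/V.
C7: root C is the dominant; dominant seventh chord there is V7.

I - iii - IV6 - V/V - V7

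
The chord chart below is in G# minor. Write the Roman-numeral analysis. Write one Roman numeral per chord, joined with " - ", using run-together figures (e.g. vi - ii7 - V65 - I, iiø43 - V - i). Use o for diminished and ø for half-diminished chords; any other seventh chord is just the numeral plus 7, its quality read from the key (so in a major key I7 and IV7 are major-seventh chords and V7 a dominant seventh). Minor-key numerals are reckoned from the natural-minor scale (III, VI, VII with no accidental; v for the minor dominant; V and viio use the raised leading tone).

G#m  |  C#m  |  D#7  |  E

G#m: minor triad on G# = scale degree 1 → i.
C#m: root C# is the subdominant; minor triad there is iv.
D#7 has root D#, degree 5 in G# minor, so V7.
E: root E is the submediant; major triad there is VI.

i - iv - V7 - VI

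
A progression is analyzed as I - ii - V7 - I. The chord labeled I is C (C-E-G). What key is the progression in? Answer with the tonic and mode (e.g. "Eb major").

I is given as C-E-G — a major triad with root C.
If C is scale degree 1 and the mode makes that degree carry a major triad, the tonic is C and the mode is major.

C major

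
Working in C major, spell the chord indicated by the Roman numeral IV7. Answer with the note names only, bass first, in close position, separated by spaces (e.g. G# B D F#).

In C major, scale degree 4 is F, and the diatonic chord built there is a major seventh chord.
Stacking thirds from F gives F-A-C-E.

F A C E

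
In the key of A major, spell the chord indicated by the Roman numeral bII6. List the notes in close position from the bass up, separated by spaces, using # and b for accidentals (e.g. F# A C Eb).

Scale degree 2 in A major is B; lowering it a half step gives Bb. bII6 is the Neapolitan sixth — a major triad on the lowered second degree, here in its customary first inversion.
So the chord is Bb-D-F.
The figured bass 6 indicates first inversion, placing the third (D) in the bass: D-F-Bb.

D F Bb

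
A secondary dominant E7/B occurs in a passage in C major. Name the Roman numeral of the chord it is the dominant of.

vi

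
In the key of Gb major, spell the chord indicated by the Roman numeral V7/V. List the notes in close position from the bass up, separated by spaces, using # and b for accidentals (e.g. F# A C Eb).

The slash means an applied dominant: we want the dominant of V. In Gb major, V is Db major, and its dominant is built on Ab.
Building a dominant seventh chord on Ab gives Ab-C-Eb-Gb.

Ab C Eb Gb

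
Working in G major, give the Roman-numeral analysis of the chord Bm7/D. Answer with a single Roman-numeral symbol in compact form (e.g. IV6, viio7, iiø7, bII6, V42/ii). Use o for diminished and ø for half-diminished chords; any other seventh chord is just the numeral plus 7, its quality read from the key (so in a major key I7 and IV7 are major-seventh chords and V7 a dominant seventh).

iii65

The pitches B-D-F#-A form a minor seventh chord rooted on B.
In G major, B is the mediant; the diatonic minor seventh chord there is iii7.
With D in the bass the chord is in first inversion, so the figured bass is 65.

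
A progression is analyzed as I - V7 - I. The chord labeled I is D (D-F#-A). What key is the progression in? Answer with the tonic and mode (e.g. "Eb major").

D major

I is given as D-F#-A — a major triad with root D.
If D is scale degree 1 and the mode makes that degree carry a major triad, the tonic is D and the mode is major.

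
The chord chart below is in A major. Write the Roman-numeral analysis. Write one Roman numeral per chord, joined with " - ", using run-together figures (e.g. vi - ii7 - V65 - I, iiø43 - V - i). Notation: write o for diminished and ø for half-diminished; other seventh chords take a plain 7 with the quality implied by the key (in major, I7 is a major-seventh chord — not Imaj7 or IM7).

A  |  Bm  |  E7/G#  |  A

I - ii - V65 - I

A has root A, degree 1 in A major, so I.
Bm has root B, degree 2 in A major, so ii.
E7/G# has root E, degree 5 in A major, so V65.
A: major triad on A = scale degree 1 → I.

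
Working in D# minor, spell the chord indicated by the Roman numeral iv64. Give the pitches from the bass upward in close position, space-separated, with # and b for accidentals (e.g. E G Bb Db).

D# G# B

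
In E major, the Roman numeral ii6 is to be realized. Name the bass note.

A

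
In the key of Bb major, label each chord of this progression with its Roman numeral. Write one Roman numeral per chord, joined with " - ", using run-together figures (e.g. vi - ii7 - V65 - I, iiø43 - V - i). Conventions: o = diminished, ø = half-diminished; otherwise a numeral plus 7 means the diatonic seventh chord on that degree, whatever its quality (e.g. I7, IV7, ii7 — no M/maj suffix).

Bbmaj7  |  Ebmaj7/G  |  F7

Bbmaj7: root Bb is the tonic; major seventh chord there is I7.
Ebmaj7/G: root Eb is the subdominant; major seventh chord there is IV65.
F7: root F is the dominant; dominant seventh chord there is V7.

I7 - IV65 - V7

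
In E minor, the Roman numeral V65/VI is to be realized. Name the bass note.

B

The applied chord V65/VI is rooted on G: G-B-D-F.
The figure 65 means first inversion — the third is in the bass.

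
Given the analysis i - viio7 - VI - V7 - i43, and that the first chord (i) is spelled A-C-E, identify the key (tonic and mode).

The anchor chord is a minor triad on A, labeled i.
If A is scale degree 1 and the mode makes that degree carry a minor triad, the tonic is A and the mode is minor.

A minor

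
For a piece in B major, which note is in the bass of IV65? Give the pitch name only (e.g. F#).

IV in B major has root E; the chord is E-G#-B-D#.
The figure 65 means first inversion — the third is in the bass.

G#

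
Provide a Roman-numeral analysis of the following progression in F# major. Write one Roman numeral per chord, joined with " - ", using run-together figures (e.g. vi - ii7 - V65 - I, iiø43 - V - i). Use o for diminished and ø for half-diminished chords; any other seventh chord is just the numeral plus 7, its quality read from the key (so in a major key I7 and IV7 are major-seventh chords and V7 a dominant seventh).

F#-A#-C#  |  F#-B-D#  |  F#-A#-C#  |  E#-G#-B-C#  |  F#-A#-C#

F#-A#-C# has root F#, degree 1 in F# major, so I.
F#-B-D# has root B, degree 4 in F# major, so IV64.
F#-A#-C#: root F# is the tonic; major triad there is I.
E#-G#-B-C#: dominant seventh chord on C# = scale degree 5 → V65.
F#-A#-C#: root F# is the tonic; major triad there is I.

I - IV64 - I - V65 - I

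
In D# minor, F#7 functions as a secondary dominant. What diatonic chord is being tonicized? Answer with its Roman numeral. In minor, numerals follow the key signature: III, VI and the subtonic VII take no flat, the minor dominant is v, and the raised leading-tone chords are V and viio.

VI

The chord is a dominant seventh chord on F#.
A dominant resolves down a perfect fifth: F# → B. In D# minor, B is scale degree 6, i.e. VI.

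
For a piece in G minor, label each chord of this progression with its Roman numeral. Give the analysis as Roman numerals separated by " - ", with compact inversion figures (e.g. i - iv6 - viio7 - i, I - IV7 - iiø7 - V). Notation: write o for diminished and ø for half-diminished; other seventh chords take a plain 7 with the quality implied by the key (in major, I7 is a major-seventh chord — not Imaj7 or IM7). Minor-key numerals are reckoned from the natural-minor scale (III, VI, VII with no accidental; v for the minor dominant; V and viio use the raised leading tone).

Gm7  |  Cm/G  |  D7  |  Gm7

Gm7: minor seventh chord on G = scale degree 1 → i7.
Cm/G: minor triad on C = scale degree 4 → iv64.
D7 has root D, degree 5 in G minor, so V7.
Gm7 has root G, degree 1 in G minor, so i7.

i7 - iv64 - V7 - i7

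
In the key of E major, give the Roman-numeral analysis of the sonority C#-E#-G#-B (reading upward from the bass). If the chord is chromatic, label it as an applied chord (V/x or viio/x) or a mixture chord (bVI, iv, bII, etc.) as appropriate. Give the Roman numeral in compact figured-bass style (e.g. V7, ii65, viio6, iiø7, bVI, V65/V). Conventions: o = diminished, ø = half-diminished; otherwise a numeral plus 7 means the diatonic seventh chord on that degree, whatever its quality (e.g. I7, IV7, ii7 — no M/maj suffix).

V7/ii

The pitches C#-E#-G#-B form a dominant seventh chord rooted on C#.
C# is not a diatonic chord root with this quality in E major, but it lies a perfect fifth above F# (ii), so the chord functions as an applied dominant of ii.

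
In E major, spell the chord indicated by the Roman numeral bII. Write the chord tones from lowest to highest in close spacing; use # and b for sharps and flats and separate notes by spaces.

F A C

bII is the Neapolitan chord — a major triad on the lowered second degree. In E major that root is F.
So the chord is F-A-C, a major triad.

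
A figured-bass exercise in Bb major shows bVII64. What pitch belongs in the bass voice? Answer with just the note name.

Eb

bVII in Bb major has root Ab; the chord is Ab-C-Eb.
The figure 64 means second inversion — the fifth is in the bass.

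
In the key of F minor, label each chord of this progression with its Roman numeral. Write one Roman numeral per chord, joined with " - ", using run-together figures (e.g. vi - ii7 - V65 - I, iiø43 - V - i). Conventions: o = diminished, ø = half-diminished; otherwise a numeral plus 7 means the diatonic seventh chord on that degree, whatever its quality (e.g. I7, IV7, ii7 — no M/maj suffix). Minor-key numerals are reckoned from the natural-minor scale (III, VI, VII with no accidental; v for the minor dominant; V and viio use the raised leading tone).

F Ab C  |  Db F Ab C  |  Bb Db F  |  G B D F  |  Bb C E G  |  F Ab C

i - VI7 - iv - V7/V - V42 - i

F-Ab-C: root F is the tonic; minor triad there is i.
Db-F-Ab-C has root Db, degree 6 in F minor, so VI7.
Bb-Db-F: minor triad on Bb = scale degree 4 → iv.
G-B-D-F is the secondary dominant of V (dominant seventh chord on G): V7/V.
Bb-C-E-G has root C, degree 5 in F minor, so V42.
F-Ab-C: minor triad on F = scale degree 1 → i.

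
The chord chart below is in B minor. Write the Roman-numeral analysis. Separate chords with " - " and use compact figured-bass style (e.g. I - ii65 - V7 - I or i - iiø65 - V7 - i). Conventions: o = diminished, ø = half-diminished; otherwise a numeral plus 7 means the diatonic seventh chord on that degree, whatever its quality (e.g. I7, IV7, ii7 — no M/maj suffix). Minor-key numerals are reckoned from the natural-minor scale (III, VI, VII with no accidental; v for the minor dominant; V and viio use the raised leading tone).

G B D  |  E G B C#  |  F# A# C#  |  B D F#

G-B-D: major triad on G = scale degree 6 → VI.
E-G-B-C#: half-diminished seventh chord on C# = scale degree 2 → iiø65.
F#-A#-C# has root F#, degree 5 in B minor, so V.
B-D-F# has root B, degree 1 in B minor, so i.

VI - iiø65 - V - i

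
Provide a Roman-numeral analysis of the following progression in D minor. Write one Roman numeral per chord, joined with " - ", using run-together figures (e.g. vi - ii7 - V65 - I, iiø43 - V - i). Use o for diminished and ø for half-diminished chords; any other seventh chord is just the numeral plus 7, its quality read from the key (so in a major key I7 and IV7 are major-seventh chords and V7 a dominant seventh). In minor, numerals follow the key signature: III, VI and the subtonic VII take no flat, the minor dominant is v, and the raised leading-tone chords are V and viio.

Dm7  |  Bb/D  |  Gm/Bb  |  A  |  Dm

i7 - VI6 - iv6 - V - i

Dm7: root D is the tonic; minor seventh chord there is i7.
Bb/D: major triad on Bb = scale degree 6 → VI6.
Gm/Bb has root G, degree 4 in D minor, so iv6.
A: major triad on A = scale degree 5 → V.
Dm: minor triad on D = scale degree 1 → i.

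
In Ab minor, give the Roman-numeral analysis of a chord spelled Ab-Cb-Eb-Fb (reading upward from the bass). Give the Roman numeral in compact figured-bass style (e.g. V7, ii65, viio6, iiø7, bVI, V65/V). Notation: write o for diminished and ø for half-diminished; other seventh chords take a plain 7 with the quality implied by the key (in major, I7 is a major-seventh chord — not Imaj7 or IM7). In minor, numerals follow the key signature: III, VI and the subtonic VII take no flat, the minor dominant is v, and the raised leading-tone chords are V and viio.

VI65

Stacked in thirds the chord is Fb-Ab-Cb-Eb: a major seventh chord on Fb.
Fb is scale degree 6 in Ab minor, and a major seventh chord on that degree is written VI7.
With Ab in the bass the chord is in first inversion, so the figured bass is 65.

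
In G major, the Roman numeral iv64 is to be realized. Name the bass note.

iv in G major has root C; the chord is C-Eb-G.
The figure 64 means second inversion — the fifth is in the bass.

G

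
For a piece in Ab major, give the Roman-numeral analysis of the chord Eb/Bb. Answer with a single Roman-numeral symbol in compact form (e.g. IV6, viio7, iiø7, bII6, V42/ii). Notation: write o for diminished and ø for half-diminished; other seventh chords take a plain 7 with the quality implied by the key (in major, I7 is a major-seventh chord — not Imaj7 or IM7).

The pitches Eb-G-Bb form a major triad rooted on Eb.
Eb is scale degree 5 in Ab major, and a major triad on that degree is written V.
With Bb in the bass the chord is in second inversion, so the figured bass is 64.

V64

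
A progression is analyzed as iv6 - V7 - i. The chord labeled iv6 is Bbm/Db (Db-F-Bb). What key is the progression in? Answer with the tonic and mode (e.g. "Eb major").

iv6 is given as Db-F-Bb — a minor triad with root Bb.
iv6 on Bb implies Bb is the subdominant; that puts the tonic at F, and the lowercase numeral fits minor mode.

F minor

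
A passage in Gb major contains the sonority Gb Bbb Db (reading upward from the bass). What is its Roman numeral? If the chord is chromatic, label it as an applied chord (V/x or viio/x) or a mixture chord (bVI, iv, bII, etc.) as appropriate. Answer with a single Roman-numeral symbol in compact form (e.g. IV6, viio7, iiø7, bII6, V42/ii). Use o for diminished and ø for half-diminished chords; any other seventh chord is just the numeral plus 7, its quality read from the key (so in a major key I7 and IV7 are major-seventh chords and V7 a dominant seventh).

Stacked in thirds the chord is Gb-Bbb-Db: a minor triad on Gb.
Gb is the first degree of Gb major. This is the minor tonic, borrowed from the parallel minor.

i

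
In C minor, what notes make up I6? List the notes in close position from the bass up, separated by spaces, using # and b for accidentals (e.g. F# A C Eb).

I6 is the major tonic (Picardy third), borrowed from the parallel major. In C minor that root is C.
So the chord is C-E-G.
The figured bass 6 indicates first inversion, placing the third (E) in the bass: E-G-C.

E G C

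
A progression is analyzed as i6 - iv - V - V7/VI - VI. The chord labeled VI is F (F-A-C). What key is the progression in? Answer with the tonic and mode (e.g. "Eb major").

A minor

The chord F is a major triad rooted on F; its label is VI.
Counting down 5 scale steps from F places the tonic on A; a major triad on degree 6 is diatonic only in minor.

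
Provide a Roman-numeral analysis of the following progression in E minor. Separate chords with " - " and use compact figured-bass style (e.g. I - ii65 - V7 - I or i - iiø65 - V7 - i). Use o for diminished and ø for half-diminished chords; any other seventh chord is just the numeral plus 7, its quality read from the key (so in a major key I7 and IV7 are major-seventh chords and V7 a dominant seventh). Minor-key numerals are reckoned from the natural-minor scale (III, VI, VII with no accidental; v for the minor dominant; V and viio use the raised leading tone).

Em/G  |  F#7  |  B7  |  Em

i6 - V7/V - V7 - i

Em/G: root E is the tonic; minor triad there is i6.
F#7: chromatic; F# is V of V, so V7/V.
B7 has root B, degree 5 in E minor, so V7.
Em: root E is the tonic; minor triad there is i.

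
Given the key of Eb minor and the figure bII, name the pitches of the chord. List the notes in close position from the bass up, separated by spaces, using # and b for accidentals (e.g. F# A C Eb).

Fb Ab Cb

bII is the Neapolitan chord — a major triad on the lowered second degree. In Eb minor that root is Fb.
So the chord is Fb-Ab-Cb.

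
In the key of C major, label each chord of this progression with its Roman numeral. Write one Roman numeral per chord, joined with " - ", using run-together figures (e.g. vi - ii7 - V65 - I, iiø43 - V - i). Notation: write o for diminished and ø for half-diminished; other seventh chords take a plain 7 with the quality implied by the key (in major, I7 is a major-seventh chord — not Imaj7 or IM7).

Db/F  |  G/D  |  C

Db/F: Db with this quality isn't in the key; a major triad on b2 is the Neapolitan sixth, bII6 (third, F, in the bass — hence the 6).
G/D: major triad on G = scale degree 5 → V64.
C has root C, degree 1 in C major, so I.

bII6 - V64 - I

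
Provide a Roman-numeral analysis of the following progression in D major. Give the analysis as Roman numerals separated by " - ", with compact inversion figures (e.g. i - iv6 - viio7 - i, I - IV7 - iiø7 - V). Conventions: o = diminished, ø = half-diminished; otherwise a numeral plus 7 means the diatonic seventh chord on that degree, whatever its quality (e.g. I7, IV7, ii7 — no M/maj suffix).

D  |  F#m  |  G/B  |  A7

I - iii - IV6 - V7

D: major triad on D = scale degree 1 → I.
F#m has root F#, degree 3 in D major, so iii.
G/B: root G is the subdominant; major triad there is IV6.
A7 has root A, degree 5 in D major, so V7.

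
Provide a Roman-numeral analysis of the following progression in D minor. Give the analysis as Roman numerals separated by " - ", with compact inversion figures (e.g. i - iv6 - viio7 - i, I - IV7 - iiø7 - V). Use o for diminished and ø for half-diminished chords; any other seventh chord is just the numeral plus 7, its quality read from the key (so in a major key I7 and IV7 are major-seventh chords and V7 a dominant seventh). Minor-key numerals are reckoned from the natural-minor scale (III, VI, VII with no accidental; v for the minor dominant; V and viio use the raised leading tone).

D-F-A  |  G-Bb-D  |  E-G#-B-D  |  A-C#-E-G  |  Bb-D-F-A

D-F-A: minor triad on D = scale degree 1 → i.
G-Bb-D has root G, degree 4 in D minor, so iv.
E-G#-B-D: chromatic; E is V of V, so V7/V.
A-C#-E-G has root A, degree 5 in D minor, so V7.
Bb-D-F-A: root Bb is the submediant; major seventh chord there is VI7.

i - iv - V7/V - V7 - VI7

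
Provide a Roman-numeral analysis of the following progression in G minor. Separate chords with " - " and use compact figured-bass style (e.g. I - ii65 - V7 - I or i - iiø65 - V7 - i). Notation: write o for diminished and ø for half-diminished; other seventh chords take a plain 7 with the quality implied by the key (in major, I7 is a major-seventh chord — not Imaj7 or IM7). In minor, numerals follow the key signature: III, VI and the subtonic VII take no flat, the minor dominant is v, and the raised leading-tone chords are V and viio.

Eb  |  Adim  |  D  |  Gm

VI - iio - V - i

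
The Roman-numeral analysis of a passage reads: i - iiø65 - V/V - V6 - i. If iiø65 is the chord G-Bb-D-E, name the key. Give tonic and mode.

D minor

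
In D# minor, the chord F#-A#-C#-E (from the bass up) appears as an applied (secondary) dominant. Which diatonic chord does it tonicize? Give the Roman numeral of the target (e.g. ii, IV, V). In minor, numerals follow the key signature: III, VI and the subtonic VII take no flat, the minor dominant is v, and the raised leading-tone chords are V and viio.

VI

The chord is a dominant seventh chord on F#.
A dominant resolves down a perfect fifth: F# → B. In D# minor, B is scale degree 6, i.e. VI.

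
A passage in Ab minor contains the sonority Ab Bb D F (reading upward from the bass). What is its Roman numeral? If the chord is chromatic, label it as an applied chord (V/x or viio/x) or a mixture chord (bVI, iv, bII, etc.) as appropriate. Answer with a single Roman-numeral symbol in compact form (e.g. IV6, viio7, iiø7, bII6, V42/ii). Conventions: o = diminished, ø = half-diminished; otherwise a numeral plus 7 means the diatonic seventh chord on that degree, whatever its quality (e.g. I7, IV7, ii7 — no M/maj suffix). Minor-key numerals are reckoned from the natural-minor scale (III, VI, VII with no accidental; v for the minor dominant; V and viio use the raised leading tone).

V42/V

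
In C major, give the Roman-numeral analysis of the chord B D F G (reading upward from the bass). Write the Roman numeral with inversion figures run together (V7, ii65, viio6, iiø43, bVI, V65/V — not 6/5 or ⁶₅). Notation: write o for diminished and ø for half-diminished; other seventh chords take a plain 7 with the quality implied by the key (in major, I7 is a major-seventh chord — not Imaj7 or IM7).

Stacked in thirds the chord is G-B-D-F: a dominant seventh chord on G.
G is scale degree 5 in C major, and a dominant seventh chord on that degree is written V7.
With B in the bass the chord is in first inversion, so the figured bass is 65.

V65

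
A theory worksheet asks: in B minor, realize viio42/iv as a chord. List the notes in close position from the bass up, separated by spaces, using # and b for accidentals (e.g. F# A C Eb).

The slash marks an applied leading-tone chord: viio of iv. In B minor, iv is E, so the leading tone to it is D#, a half step below.
Building a fully diminished seventh chord on D# gives D#-F#-A-C.
The figured bass 42 indicates third inversion, placing the seventh (C) in the bass: C-D#-F#-A.

C D# F# A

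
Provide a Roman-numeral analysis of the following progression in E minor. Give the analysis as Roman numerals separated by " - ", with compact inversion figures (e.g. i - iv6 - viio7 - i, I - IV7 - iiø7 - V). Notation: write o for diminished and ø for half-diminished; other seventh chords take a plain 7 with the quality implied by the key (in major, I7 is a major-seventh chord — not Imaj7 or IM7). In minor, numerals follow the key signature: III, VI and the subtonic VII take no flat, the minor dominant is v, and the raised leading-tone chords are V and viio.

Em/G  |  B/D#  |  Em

Em/G: root E is the tonic; minor triad there is i6.
B/D#: major triad on B = scale degree 5 → V6.
Em: minor triad on E = scale degree 1 → i.

i6 - V6 - i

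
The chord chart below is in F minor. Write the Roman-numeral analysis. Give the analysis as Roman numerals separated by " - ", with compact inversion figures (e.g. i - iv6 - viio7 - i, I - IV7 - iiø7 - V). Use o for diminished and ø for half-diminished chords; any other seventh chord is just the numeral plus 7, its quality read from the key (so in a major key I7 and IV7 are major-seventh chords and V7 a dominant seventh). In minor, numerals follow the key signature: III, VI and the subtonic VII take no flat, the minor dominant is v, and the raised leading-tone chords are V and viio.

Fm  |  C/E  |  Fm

i - V6 - i

Fm: minor triad on F = scale degree 1 → i.
C/E: root C is the dominant; major triad there is V6.
Fm has root F, degree 1 in F minor, so i.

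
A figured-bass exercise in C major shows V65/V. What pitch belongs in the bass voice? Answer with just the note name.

F#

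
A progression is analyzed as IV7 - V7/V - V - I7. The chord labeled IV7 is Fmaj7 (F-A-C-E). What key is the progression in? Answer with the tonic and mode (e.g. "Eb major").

C major

The anchor chord is a major seventh chord on F, labeled IV7.
If F is scale degree 4 and the mode makes that degree carry a major seventh chord, the tonic is C and the mode is major.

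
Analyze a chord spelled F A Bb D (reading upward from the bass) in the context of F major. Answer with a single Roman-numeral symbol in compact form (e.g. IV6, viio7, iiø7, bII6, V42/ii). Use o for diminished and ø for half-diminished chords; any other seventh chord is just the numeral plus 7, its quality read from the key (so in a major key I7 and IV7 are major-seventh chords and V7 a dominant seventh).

IV43

Stacked in thirds the chord is Bb-D-F-A: a major seventh chord on Bb.
Bb is scale degree 4 in F major, and a major seventh chord on that degree is written IV7.
With F in the bass the chord is in second inversion, so the figured bass is 43.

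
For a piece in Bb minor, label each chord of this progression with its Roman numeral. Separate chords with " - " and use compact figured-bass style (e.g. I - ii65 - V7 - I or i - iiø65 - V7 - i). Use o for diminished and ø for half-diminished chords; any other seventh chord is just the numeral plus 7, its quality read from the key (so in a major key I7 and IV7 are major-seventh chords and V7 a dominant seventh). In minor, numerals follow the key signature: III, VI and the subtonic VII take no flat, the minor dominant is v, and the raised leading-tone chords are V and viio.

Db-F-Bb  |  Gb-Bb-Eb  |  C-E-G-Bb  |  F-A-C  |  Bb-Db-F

i6 - iv6 - V7/V - V - i

Db-F-Bb has root Bb, degree 1 in Bb minor, so i6.
Gb-Bb-Eb has root Eb, degree 4 in Bb minor, so iv6.
C-E-G-Bb: a dominant seventh chord on C, the applied dominant of V → V7/V.
F-A-C has root F, degree 5 in Bb minor, so V.
Bb-Db-F has root Bb, degree 1 in Bb minor, so i.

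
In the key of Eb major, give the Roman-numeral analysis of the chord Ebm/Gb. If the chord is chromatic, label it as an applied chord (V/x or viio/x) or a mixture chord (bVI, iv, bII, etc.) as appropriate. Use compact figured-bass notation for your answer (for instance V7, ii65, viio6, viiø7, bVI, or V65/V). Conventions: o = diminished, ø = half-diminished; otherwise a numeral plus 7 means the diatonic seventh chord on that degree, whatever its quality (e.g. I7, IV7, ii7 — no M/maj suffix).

i6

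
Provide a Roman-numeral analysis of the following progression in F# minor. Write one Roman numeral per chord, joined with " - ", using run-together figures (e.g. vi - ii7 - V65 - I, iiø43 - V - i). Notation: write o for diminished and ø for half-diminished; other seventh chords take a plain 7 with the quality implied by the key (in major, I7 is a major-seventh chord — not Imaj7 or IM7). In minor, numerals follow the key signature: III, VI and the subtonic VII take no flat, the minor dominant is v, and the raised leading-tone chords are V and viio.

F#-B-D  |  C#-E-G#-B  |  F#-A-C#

iv64 - v7 - i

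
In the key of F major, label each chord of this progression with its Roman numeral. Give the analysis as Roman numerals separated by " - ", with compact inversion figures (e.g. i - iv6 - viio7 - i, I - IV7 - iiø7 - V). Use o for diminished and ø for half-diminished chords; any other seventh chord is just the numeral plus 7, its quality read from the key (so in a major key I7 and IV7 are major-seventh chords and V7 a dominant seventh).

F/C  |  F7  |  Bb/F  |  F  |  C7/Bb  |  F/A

F/C: major triad on F = scale degree 1 → I64.
F7 is the secondary dominant of IV (dominant seventh chord on F): V7/IV.
Bb/F: major triad on Bb = scale degree 4 → IV64.
F: major triad on F = scale degree 1 → I.
C7/Bb: dominant seventh chord on C = scale degree 5 → V42.
F/A has root F, degree 1 in F major, so I6.

I64 - V7/IV - IV64 - I - V42 - I6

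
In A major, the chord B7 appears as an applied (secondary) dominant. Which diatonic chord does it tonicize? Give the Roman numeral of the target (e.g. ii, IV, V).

V

The chord is a dominant seventh chord on B.
A dominant resolves down a perfect fifth: B → E. In A major, E is scale degree 5, i.e. V.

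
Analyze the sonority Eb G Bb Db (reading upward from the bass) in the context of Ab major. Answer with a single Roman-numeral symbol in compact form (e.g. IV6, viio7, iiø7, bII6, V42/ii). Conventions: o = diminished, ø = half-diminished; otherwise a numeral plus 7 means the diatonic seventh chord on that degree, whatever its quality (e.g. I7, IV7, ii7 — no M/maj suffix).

V7

The pitches Eb-G-Bb-Db form a dominant seventh chord rooted on Eb.
In Ab major, Eb is the dominant; the diatonic dominant seventh chord there is V7.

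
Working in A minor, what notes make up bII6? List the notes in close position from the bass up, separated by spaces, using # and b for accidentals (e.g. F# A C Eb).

D F Bb

Scale degree 2 in A minor is B; lowering it a half step gives Bb. bII6 is the Neapolitan sixth — a major triad on the lowered second degree, here in its customary first inversion.
So the chord is Bb-D-F, a major triad.
The figured bass 6 indicates first inversion, placing the third (D) in the bass: D-F-Bb.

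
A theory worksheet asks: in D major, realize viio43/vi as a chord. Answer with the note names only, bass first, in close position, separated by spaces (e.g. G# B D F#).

E G A# C#

viio43/vi is a secondary leading-tone chord. The target vi is B in D major; the applied chord is rooted a semitone below, on A#.
Building a fully diminished seventh chord on A# gives A#-C#-E-G.
With the 43 figure the chord is in second inversion; from the bass E upward in close position it reads E-G-A#-C#.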